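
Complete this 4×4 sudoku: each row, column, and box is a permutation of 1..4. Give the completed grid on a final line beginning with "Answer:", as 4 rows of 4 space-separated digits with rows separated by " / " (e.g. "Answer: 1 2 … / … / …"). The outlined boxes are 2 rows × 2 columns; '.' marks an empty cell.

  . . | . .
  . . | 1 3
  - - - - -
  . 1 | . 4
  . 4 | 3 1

Step 1. [r2c2∈{2}] nothing but 2 survives at r2c2, so r2c2=2.
Step 2. [r3c1∈{2,3}] 3 has one home in row 3: r3c1, so r3c1=3.
Step 3. [r1c3∈{2,4}] in col 3, 4 fits only at r1c3, so r1c3=4.
Step 4. [r3c3∈{2}] r3c3 is down to just 2 ⇒ r3c3=2.
Step 5. [r1c1∈{1}] r1c1 has the single candidate 1 ⇒ r1c1=1.
Step 6. [r1c2∈{3}] nothing but 3 survives at r1c2, so r1c2=3.
Step 7. [r2c1∈{4}] r2c1's peers cover all but 4 ⇒ r2c1=4.
Step 8. [r4c1∈{2}] r4c1 is down to just 2 ⇒ r4c1=2.
Step 9. [r1c4∈{2}] only 2 remains possible at r1c4 ⇒ r1c4=2.

Answer: 1 3 4 2 / 4 2 1 3 / 3 1 2 4 / 2 4 3 1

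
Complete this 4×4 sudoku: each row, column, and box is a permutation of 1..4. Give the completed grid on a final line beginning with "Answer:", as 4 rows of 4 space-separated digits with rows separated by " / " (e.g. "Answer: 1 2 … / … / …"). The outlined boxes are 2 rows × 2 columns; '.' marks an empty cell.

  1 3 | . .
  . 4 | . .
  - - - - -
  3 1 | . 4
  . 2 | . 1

Step 1. [r1c4∈{2}] r1c4's peers cover all but 2, so r1c4=2.
Step 2. [r2c4∈{3}] only 3 remains possible at r2c4 ⇒ r2c4=3.
Step 3. [r4c3∈{3}] r4c3 has the single candidate 3, so r4c3=3.
Step 4. [r2c3∈{1}] only 1 remains possible at r2c3 ⇒ r2c3=1.
Step 5. [r4c1∈{4}] r4c1 is down to just 4. So r4c1=4.
Step 6. [r1c3∈{4}] r1c3 is down to just 4. So r1c3=4.
Step 7. [r2c1∈{2}] r2c1 is down to just 2, so r2c1=2.
Step 8. [r3c3∈{2}] nothing but 2 survives at r3c3. So r3c3=2.

Answer: 1 3 4 2 / 2 4 1 3 / 3 1 2 4 / 4 2 3 1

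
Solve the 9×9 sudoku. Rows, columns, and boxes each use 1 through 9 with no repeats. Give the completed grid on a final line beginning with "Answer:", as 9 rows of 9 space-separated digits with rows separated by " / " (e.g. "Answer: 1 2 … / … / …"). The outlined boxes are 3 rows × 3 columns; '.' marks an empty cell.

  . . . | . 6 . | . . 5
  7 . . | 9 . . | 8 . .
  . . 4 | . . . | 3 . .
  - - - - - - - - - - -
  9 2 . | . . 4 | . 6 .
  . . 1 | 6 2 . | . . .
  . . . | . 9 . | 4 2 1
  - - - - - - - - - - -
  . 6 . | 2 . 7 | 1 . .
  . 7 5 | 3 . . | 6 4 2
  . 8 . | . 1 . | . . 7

Step 1. [r1c4∈{1,4,7,8}] r1c4 is the only open cell in row 1 admitting 4. So r1c4=4.
Step 2. [r9c4∈{5}] r9c4 is down to just 5, so r9c4=5.
Step 3. [r9c7∈{9}] r9c7 is down to just 9, so r9c7=9.
Step 4. [r9c8∈{3}] r9c8 is down to just 3, so r9c8=3.
Step 5. [r2c8∈{1}] r2c8 is down to just 1. So r2c8=1.
Step 6. [r7c9∈{8}] nothing but 8 survives at r7c9, so r7c9=8.
Step 7. [r5c8∈{5,7,8,9}] 8 has one home in col 8: r5c8 ⇒ r5c8=8.
Step 8. [r1c7∈{2,7}] in col 7, 2 fits only at r1c7 ⇒ r1c7=2.
Step 9. [r9c1∈{2,4}] row 9 places 4 nowhere but r9c1 ⇒ r9c1=4.
Step 10. [r3c1∈{1,2,5,6,8}] across col 1, 2 lands solely at r3c1 ⇒ r3c1=2.
Step 11. [r7c1∈{3}] r7c1's peers cover all but 3. So r7c1=3.
Step 12. [r5c1∈{5}] r5c1 is down to just 5. So r5c1=5.
Step 13. [r6c2∈{3}] only 3 remains possible at r6c2, so r6c2=3.
Step 14. [r5c6∈{3}] only 3 remains possible at r5c6. So r5c6=3.
Step 15. [r6c6∈{5,8}] 5 has one home in row 6: r6c6 ⇒ r6c6=5.
Step 16. [r4c4∈{1,7,8}] r4c4 is the only open cell in row 4 admitting 1, so r4c4=1.
Step 17. [r2c3∈{3,6}] 6 has one home in box 1: r2c3 ⇒ r2c3=6.
Step 18. [r8c5∈{8}] nothing but 8 survives at r8c5, so r8c5=8.
Step 19. [r4c3∈{7,8}] 8 has one home in row 4: r4c3. So r4c3=8.
Step 20. [r4c5∈{7}] r4c5 has the single candidate 7, so r4c5=7.
Step 21. [r3c4∈{7,8}] in col 4, 7 fits only at r3c4. So r3c4=7.
Step 22. [r3c8∈{9}] r3c8's peers cover all but 9, so r3c8=9.
Step 23. [r3c5∈{5}] only 5 remains possible at r3c5, so r3c5=5.
Step 24. [r3c2∈{1}] nothing but 1 survives at r3c2, so r3c2=1.
Step 25. [r1c3∈{3,9}] row 1 places 3 nowhere but r1c3, so r1c3=3.
Step 26. [r1c6∈{1,8}] across row 1, 1 lands solely at r1c6. So r1c6=1.
Step 27. [r6c4∈{8}] nothing but 8 survives at r6c4. So r6c4=8.
Step 28. [r8c1∈{1}] r8c1 has the single candidate 1, so r8c1=1.
Step 29. [r8c6∈{9}] r8c6 has the single candidate 9. So r8c6=9.
Step 30. [r5c9∈{9}] r5c9 has the single candidate 9. So r5c9=9.
Step 31. [r3c6∈{8}] r3c6's peers cover all but 8, so r3c6=8.
Step 32. [r2c5∈{3}] r2c5's peers cover all but 3 ⇒ r2c5=3.
Step 33. [r2c2∈{5}] r2c2 is down to just 5 ⇒ r2c2=5.
Step 34. [r5c7∈{7}] r5c7's peers cover all but 7 ⇒ r5c7=7.
Step 35. [r2c6∈{2}] nothing but 2 survives at r2c6 ⇒ r2c6=2.
Step 36. [r4c7∈{5}] nothing but 5 survives at r4c7 ⇒ r4c7=5.
Step 37. [r2c9∈{4}] only 4 remains possible at r2c9. So r2c9=4.
Step 38. [r6c1∈{6}] r6c1 has the single candidate 6 ⇒ r6c1=6.
Step 39. [r7c3∈{9}] nothing but 9 survives at r7c3 ⇒ r7c3=9.
Step 40. [r5c2∈{4}] r5c2 has the single candidate 4, so r5c2=4.
Step 41. [r3c9∈{6}] only 6 remains possible at r3c9, so r3c9=6.
Step 42. [r4c9∈{3}] r4c9's peers cover all but 3. So r4c9=3.
Step 43. [r9c6∈{6}] r9c6 has the single candidate 6 ⇒ r9c6=6.
Step 44. [r1c8∈{7}] nothing but 7 survives at r1c8, so r1c8=7.
Step 45. [r6c3∈{7}] only 7 remains possible at r6c3. So r6c3=7.
Step 46. [r7c8∈{5}] r7c8 has the single candidate 5 ⇒ r7c8=5.
Step 47. [r1c1∈{8}] r1c1's peers cover all but 8. So r1c1=8.
Step 48. [r7c5∈{4}] r7c5 is down to just 4. So r7c5=4.
Step 49. [r9c3∈{2}] nothing but 2 survives at r9c3, so r9c3=2.
Step 50. [r1c2∈{9}] r1c2 is down to just 9. So r1c2=9.

Answer: 8 9 3 4 6 1 2 7 5 / 7 5 6 9 3 2 8 1 4 / 2 1 4 7 5 8 3 9 6 / 9 2 8 1 7 4 5 6 3 / 5 4 1 6 2 3 7 8 9 / 6 3 7 8 9 5 4 2 1 / 3 6 9 2 4 7 1 5 8 / 1 7 5 3 8 9 6 4 2 / 4 8 2 5 1 6 9 3 7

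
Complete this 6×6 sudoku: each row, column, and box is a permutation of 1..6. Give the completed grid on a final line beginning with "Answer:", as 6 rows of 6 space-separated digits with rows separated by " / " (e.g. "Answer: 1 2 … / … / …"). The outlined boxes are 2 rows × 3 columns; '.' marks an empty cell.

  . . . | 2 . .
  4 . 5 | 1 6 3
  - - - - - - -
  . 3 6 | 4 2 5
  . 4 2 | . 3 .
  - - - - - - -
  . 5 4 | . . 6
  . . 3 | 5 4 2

Step 1. [r3c1∈{1}] only 1 remains possible at r3c1, so r3c1=1.
Step 2. [r6c2∈{1,6}] in row 6, 1 fits only at r6c2. So r6c2=1.
Step 3. [r1c2∈{6}] r1c2 has the single candidate 6. So r1c2=6.
Step 4. [r1c3∈{1}] r1c3's peers cover all but 1. So r1c3=1.
Step 5. [r5c5∈{1}] r5c5 is down to just 1, so r5c5=1.
Step 6. [r4c1∈{5}] r4c1's peers cover all but 5, so r4c1=5.
Step 7. [r5c1∈{2}] only 2 remains possible at r5c1. So r5c1=2.
Step 8. [r2c2∈{2}] r2c2 is down to just 2 ⇒ r2c2=2.
Step 9. [r5c4∈{3}] only 3 remains possible at r5c4, so r5c4=3.
Step 10. [r1c6∈{4}] r1c6 has the single candidate 4 ⇒ r1c6=4.
Step 11. [r4c4∈{6}] r4c4's peers cover all but 6, so r4c4=6.
Step 12. [r6c1∈{6}] r6c1 has the single candidate 6. So r6c1=6.
Step 13. [r1c5∈{5}] only 5 remains possible at r1c5, so r1c5=5.
Step 14. [r4c6∈{1}] only 1 remains possible at r4c6, so r4c6=1.
Step 15. [r1c1∈{3}] r1c1's peers cover all but 3, so r1c1=3.

Answer: 3 6 1 2 5 4 / 4 2 5 1 6 3 / 1 3 6 4 2 5 / 5 4 2 6 3 1 / 2 5 4 3 1 6 / 6 1 3 5 4 2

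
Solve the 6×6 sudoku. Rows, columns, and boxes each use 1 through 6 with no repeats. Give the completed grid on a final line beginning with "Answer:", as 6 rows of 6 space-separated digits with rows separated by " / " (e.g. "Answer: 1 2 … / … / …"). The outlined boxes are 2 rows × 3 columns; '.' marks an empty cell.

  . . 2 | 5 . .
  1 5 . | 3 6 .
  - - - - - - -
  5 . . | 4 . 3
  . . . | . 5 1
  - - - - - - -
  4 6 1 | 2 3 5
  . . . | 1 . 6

Step 1. [r2c3∈{4}] nothing but 4 survives at r2c3 ⇒ r2c3=4.
Step 2. [r1c2∈{3}] nothing but 3 survives at r1c2 ⇒ r1c2=3.
Step 3. [r6c2∈{2}] nothing but 2 survives at r6c2, so r6c2=2.
Step 4. [r4c1∈{2,3,6}] row 4 places 2 nowhere but r4c1. So r4c1=2.
Step 5. [r4c3∈{3,6}] row 4 places 3 nowhere but r4c3 ⇒ r4c3=3.
Step 6. [r1c5∈{1,4}] in row 1, 1 fits only at r1c5 ⇒ r1c5=1.
Step 7. [r1c6∈{4}] nothing but 4 survives at r1c6. So r1c6=4.
Step 8. [r6c5∈{4}] only 4 remains possible at r6c5. So r6c5=4.
Step 9. [r6c3∈{5}] only 5 remains possible at r6c3 ⇒ r6c3=5.
Step 10. [r6c1∈{3}] r6c1 has the single candidate 3 ⇒ r6c1=3.
Step 11. [r3c2∈{1}] nothing but 1 survives at r3c2, so r3c2=1.
Step 12. [r1c1∈{6}] r1c1's peers cover all but 6. So r1c1=6.
Step 13. [r3c5∈{2}] only 2 remains possible at r3c5. So r3c5=2.
Step 14. [r2c6∈{2}] r2c6 is down to just 2, so r2c6=2.
Step 15. [r4c2∈{4}] only 4 remains possible at r4c2 ⇒ r4c2=4.
Step 16. [r3c3∈{6}] r3c3 is down to just 6 ⇒ r3c3=6.
Step 17. [r4c4∈{6}] r4c4 has the single candidate 6. So r4c4=6.

Answer: 6 3 2 5 1 4 / 1 5 4 3 6 2 / 5 1 6 4 2 3 / 2 4 3 6 5 1 / 4 6 1 2 3 5 / 3 2 5 1 4 6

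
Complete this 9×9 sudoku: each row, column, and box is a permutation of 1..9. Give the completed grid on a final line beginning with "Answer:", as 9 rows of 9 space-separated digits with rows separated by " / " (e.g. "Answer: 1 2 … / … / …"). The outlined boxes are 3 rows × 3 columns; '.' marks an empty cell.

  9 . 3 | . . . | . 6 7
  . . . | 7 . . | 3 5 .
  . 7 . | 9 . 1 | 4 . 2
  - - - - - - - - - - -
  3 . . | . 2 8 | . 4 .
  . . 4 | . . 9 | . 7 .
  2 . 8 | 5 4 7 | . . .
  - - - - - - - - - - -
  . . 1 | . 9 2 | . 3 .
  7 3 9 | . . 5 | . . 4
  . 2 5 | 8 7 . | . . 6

Step 1. [r2c6∈{4,6}] across col 6, 6 lands solely at r2c6. So r2c6=6.
Step 2. [r2c5∈{8}] r2c5 has the single candidate 8 ⇒ r2c5=8.
Step 3. [r5c7∈{1,2,5,6,8}] r5c7 is the only open cell in row 5 admitting 2 ⇒ r5c7=2.
Step 4. [r9c1∈{4}] r9c1 is down to just 4 ⇒ r9c1=4.
Step 5. [r5c4∈{1,3,6}] 3 has one home in col 4: r5c4. So r5c4=3.
Step 6. [r2c1∈{1}] only 1 remains possible at r2c1 ⇒ r2c1=1.
Step 7. [r1c7∈{1,8}] row 1 places 1 nowhere but r1c7 ⇒ r1c7=1.
Step 8. [r1c2∈{4,5,8}] row 1 places 8 nowhere but r1c2. So r1c2=8.
Step 9. [r7c2∈{6}] r7c2 is down to just 6 ⇒ r7c2=6.
Step 10. [r3c1∈{5,6}] in box 1, 5 fits only at r3c1. So r3c1=5.
Step 11. [r9c8∈{1,9}] row 9 places 1 nowhere but r9c8 ⇒ r9c8=1.
Step 12. [r6c8∈{9}] only 9 remains possible at r6c8. So r6c8=9.
Step 13. [r8c7∈{8}] r8c7 has the single candidate 8 ⇒ r8c7=8.
Step 14. [r7c9∈{5}] r7c9's peers cover all but 5. So r7c9=5.
Step 15. [r4c9∈{1}] r4c9 has the single candidate 1. So r4c9=1.
Step 16. [r4c4∈{6}] r4c4 is down to just 6. So r4c4=6.
Step 17. [r5c2∈{1,5}] row 5 places 5 nowhere but r5c2. So r5c2=5.
Step 18. [r1c6∈{4}] r1c6's peers cover all but 4. So r1c6=4.
Step 19. [r8c5∈{1,6}] row 8 places 6 nowhere but r8c5 ⇒ r8c5=6.
Step 20. [r5c5∈{1}] nothing but 1 survives at r5c5 ⇒ r5c5=1.
Step 21. [r3c8∈{8}] nothing but 8 survives at r3c8, so r3c8=8.
Step 22. [r2c9∈{9}] r2c9 has the single candidate 9. So r2c9=9.
Step 23. [r4c2∈{9}] r4c2 is down to just 9, so r4c2=9.
Step 24. [r8c4∈{1}] r8c4 is down to just 1 ⇒ r8c4=1.
Step 25. [r6c2∈{1}] only 1 remains possible at r6c2. So r6c2=1.
Step 26. [r5c9∈{8}] r5c9 is down to just 8. So r5c9=8.
Step 27. [r1c5∈{5}] only 5 remains possible at r1c5. So r1c5=5.
Step 28. [r8c8∈{2}] only 2 remains possible at r8c8, so r8c8=2.
Step 29. [r6c9∈{3}] r6c9 is down to just 3. So r6c9=3.
Step 30. [r7c4∈{4}] r7c4's peers cover all but 4. So r7c4=4.
Step 31. [r6c7∈{6}] nothing but 6 survives at r6c7 ⇒ r6c7=6.
Step 32. [r4c3∈{7}] r4c3 has the single candidate 7 ⇒ r4c3=7.
Step 33. [r7c7∈{7}] r7c7 is down to just 7 ⇒ r7c7=7.
Step 34. [r2c3∈{2}] r2c3 has the single candidate 2. So r2c3=2.
Step 35. [r1c4∈{2}] only 2 remains possible at r1c4, so r1c4=2.
Step 36. [r3c5∈{3}] r3c5's peers cover all but 3 ⇒ r3c5=3.
Step 37. [r5c1∈{6}] r5c1's peers cover all but 6. So r5c1=6.
Step 38. [r3c3∈{6}] only 6 remains possible at r3c3 ⇒ r3c3=6.
Step 39. [r4c7∈{5}] r4c7 is down to just 5, so r4c7=5.
Step 40. [r9c6∈{3}] r9c6's peers cover all but 3. So r9c6=3.
Step 41. [r9c7∈{9}] only 9 remains possible at r9c7 ⇒ r9c7=9.
Step 42. [r7c1∈{8}] nothing but 8 survives at r7c1. So r7c1=8.
Step 43. [r2c2∈{4}] only 4 remains possible at r2c2. So r2c2=4.

Answer: 9 8 3 2 5 4 1 6 7 / 1 4 2 7 8 6 3 5 9 / 5 7 6 9 3 1 4 8 2 / 3 9 7 6 2 8 5 4 1 / 6 5 4 3 1 9 2 7 8 / 2 1 8 5 4 7 6 9 3 / 8 6 1 4 9 2 7 3 5 / 7 3 9 1 6 5 8 2 4 / 4 2 5 8 7 3 9 1 6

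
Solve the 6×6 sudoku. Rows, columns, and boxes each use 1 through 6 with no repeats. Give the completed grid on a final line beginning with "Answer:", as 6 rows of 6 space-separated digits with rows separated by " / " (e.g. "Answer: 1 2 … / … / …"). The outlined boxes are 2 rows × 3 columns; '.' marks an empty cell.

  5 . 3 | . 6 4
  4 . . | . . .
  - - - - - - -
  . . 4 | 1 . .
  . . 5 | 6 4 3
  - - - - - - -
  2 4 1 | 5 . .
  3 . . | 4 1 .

Step 1. [r2c3∈{2,6}] in col 3, 2 fits only at r2c3 ⇒ r2c3=2.
Step 2. [r3c5∈{2,5}] in col 5, 2 fits only at r3c5. So r3c5=2.
Step 3. [r2c2∈{1,6}] across row 2, 6 lands solely at r2c2. So r2c2=6.
Step 4. [r2c5∈{3,5}] col 5 places 5 nowhere but r2c5 ⇒ r2c5=5.
Step 5. [r1c2∈{1}] r1c2 has the single candidate 1. So r1c2=1.
Step 6. [r6c3∈{6}] r6c3 has the single candidate 6. So r6c3=6.
Step 7. [r2c4∈{3}] only 3 remains possible at r2c4 ⇒ r2c4=3.
Step 8. [r3c6∈{5}] r3c6 is down to just 5 ⇒ r3c6=5.
Step 9. [r5c6∈{6}] r5c6 has the single candidate 6, so r5c6=6.
Step 10. [r3c1∈{6}] nothing but 6 survives at r3c1. So r3c1=6.
Step 11. [r6c6∈{2}] r6c6 has the single candidate 2, so r6c6=2.
Step 12. [r4c2∈{2}] r4c2 is down to just 2, so r4c2=2.
Step 13. [r1c4∈{2}] r1c4 has the single candidate 2 ⇒ r1c4=2.
Step 14. [r3c2∈{3}] r3c2 has the single candidate 3. So r3c2=3.
Step 15. [r5c5∈{3}] r5c5 has the single candidate 3 ⇒ r5c5=3.
Step 16. [r2c6∈{1}] only 1 remains possible at r2c6 ⇒ r2c6=1.
Step 17. [r4c1∈{1}] r4c1 has the single candidate 1. So r4c1=1.
Step 18. [r6c2∈{5}] only 5 remains possible at r6c2, so r6c2=5.

Answer: 5 1 3 2 6 4 / 4 6 2 3 5 1 / 6 3 4 1 2 5 / 1 2 5 6 4 3 / 2 4 1 5 3 6 / 3 5 6 4 1 2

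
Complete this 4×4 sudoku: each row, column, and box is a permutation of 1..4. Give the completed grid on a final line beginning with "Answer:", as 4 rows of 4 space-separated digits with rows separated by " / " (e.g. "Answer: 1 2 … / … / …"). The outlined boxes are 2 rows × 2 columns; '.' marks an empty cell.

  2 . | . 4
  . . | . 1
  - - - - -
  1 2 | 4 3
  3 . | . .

Step 1. [r2c3∈{2,3}] row 2 places 2 nowhere but r2c3. So r2c3=2.
Step 2. [r2c2∈{3,4}] in row 2, 3 fits only at r2c2. So r2c2=3.
Step 3. [r1c2∈{1}] nothing but 1 survives at r1c2. So r1c2=1.
Step 4. [r1c3∈{3}] r1c3's peers cover all but 3, so r1c3=3.
Step 5. [r4c2∈{4}] nothing but 4 survives at r4c2. So r4c2=4.
Step 6. [r2c1∈{4}] r2c1's peers cover all but 4. So r2c1=4.
Step 7. [r4c4∈{2}] r4c4 is down to just 2, so r4c4=2.
Step 8. [r4c3∈{1}] r4c3 is down to just 1 ⇒ r4c3=1.

Answer: 2 1 3 4 / 4 3 2 1 / 1 2 4 3 / 3 4 1 2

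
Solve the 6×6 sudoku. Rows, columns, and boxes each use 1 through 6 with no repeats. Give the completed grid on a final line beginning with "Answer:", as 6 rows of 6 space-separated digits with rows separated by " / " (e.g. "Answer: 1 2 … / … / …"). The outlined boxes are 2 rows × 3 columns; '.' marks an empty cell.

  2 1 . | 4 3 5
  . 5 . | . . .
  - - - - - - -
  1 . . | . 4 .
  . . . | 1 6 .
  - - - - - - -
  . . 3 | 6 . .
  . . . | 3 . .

Step 1. [r6c3∈{1,2,4,5,6}] across col 3, 1 lands solely at r6c3, so r6c3=1.
Step 2. [r2c6∈{1,2,6}] 6 has one home in col 6: r2c6 ⇒ r2c6=6.
Step 3. [r6c1∈{4,5,6}] across col 1, 6 lands solely at r6c1 ⇒ r6c1=6.
Step 4. [r5c1∈{4,5}] box 5 places 5 nowhere but r5c1, so r5c1=5.
Step 5. [r5c6∈{1,2,4}] col 6 places 1 nowhere but r5c6, so r5c6=1.
Step 6. [r5c5∈{2}] nothing but 2 survives at r5c5, so r5c5=2.
Step 7. [r6c2∈{2,4}] row 6 places 2 nowhere but r6c2, so r6c2=2.
Step 8. [r4c3∈{2,4,5}] in row 4, 5 fits only at r4c3 ⇒ r4c3=5.
Step 9. [r3c3∈{2,6}] col 3 places 2 nowhere but r3c3, so r3c3=2.
Step 10. [r3c6∈{3}] r3c6's peers cover all but 3. So r3c6=3.
Step 11. [r4c2∈{3,4}] in col 2, 3 fits only at r4c2. So r4c2=3.
Step 12. [r2c3∈{4}] r2c3 is down to just 4. So r2c3=4.
Step 13. [r2c5∈{1}] r2c5 has the single candidate 1, so r2c5=1.
Step 14. [r4c1∈{4}] r4c1 is down to just 4. So r4c1=4.
Step 15. [r5c2∈{4}] r5c2 has the single candidate 4. So r5c2=4.
Step 16. [r2c1∈{3}] r2c1 is down to just 3. So r2c1=3.
Step 17. [r4c6∈{2}] r4c6 has the single candidate 2, so r4c6=2.
Step 18. [r3c4∈{5}] r3c4's peers cover all but 5. So r3c4=5.
Step 19. [r1c3∈{6}] r1c3 has the single candidate 6, so r1c3=6.
Step 20. [r6c6∈{4}] r6c6 has the single candidate 4 ⇒ r6c6=4.
Step 21. [r6c5∈{5}] only 5 remains possible at r6c5 ⇒ r6c5=5.
Step 22. [r2c4∈{2}] only 2 remains possible at r2c4 ⇒ r2c4=2.
Step 23. [r3c2∈{6}] r3c2 has the single candidate 6, so r3c2=6.

Answer: 2 1 6 4 3 5 / 3 5 4 2 1 6 / 1 6 2 5 4 3 / 4 3 5 1 6 2 / 5 4 3 6 2 1 / 6 2 1 3 5 4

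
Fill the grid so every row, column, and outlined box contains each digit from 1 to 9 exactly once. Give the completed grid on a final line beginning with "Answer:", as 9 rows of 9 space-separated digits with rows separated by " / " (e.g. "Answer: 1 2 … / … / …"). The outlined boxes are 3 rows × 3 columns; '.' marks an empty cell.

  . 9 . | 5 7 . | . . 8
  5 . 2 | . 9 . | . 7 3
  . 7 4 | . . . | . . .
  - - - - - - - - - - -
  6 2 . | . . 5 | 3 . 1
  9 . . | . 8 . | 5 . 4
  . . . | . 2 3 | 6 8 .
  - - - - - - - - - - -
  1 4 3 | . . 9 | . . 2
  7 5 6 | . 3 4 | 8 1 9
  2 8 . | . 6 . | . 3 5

Step 1. [r3c5∈{1}] r3c5 has the single candidate 1 ⇒ r3c5=1.
Step 2. [r2c4∈{4,6,8}] box 2 places 4 nowhere but r2c4. So r2c4=4.
Step 3. [r6c2∈{1}] r6c2's peers cover all but 1 ⇒ r6c2=1.
Step 4. [r3c4∈{2,3,6,8}] r3c4 is the only open cell in col 4 admitting 3. So r3c4=3.
Step 5. [r5c3∈{7}] only 7 remains possible at r5c3. So r5c3=7.
Step 6. [r9c6∈{1,7}] across col 6, 7 lands solely at r9c6, so r9c6=7.
Step 7. [r1c8∈{2,4,6}] r1c8 is the only open cell in col 8 admitting 4. So r1c8=4.
Step 8. [r1c6∈{2,6}] across row 1, 6 lands solely at r1c6. So r1c6=6.
Step 9. [r1c7∈{1,2}] row 1 places 2 nowhere but r1c7, so r1c7=2.
Step 10. [r3c8∈{5,6,9}] row 3 places 5 nowhere but r3c8, so r3c8=5.
Step 11. [r6c4∈{7,9}] row 6 places 9 nowhere but r6c4 ⇒ r6c4=9.
Step 12. [r3c6∈{2,8}] in row 3, 2 fits only at r3c6, so r3c6=2.
Step 13. [r5c6∈{1}] nothing but 1 survives at r5c6. So r5c6=1.
Step 14. [r1c3∈{1}] r1c3's peers cover all but 1, so r1c3=1.
Step 15. [r4c5∈{4}] nothing but 4 survives at r4c5 ⇒ r4c5=4.
Step 16. [r5c4∈{6}] r5c4's peers cover all but 6, so r5c4=6.
Step 17. [r2c2∈{6}] nothing but 6 survives at r2c2, so r2c2=6.
Step 18. [r1c1∈{3}] r1c1 is down to just 3 ⇒ r1c1=3.
Step 19. [r4c8∈{9}] nothing but 9 survives at r4c8, so r4c8=9.
Step 20. [r2c6∈{8}] r2c6 has the single candidate 8, so r2c6=8.
Step 21. [r9c4∈{1}] nothing but 1 survives at r9c4. So r9c4=1.
Step 22. [r7c7∈{7}] r7c7 is down to just 7, so r7c7=7.
Step 23. [r9c3∈{9}] r9c3 has the single candidate 9 ⇒ r9c3=9.
Step 24. [r6c1∈{4}] nothing but 4 survives at r6c1, so r6c1=4.
Step 25. [r4c3∈{8}] only 8 remains possible at r4c3, so r4c3=8.
Step 26. [r4c4∈{7}] r4c4's peers cover all but 7. So r4c4=7.
Step 27. [r3c1∈{8}] r3c1 has the single candidate 8. So r3c1=8.
Step 28. [r5c8∈{2}] nothing but 2 survives at r5c8 ⇒ r5c8=2.
Step 29. [r7c5∈{5}] r7c5 has the single candidate 5. So r7c5=5.
Step 30. [r6c9∈{7}] r6c9 is down to just 7 ⇒ r6c9=7.
Step 31. [r3c7∈{9}] r3c7's peers cover all but 9, so r3c7=9.
Step 32. [r5c2∈{3}] only 3 remains possible at r5c2, so r5c2=3.
Step 33. [r3c9∈{6}] r3c9 has the single candidate 6. So r3c9=6.
Step 34. [r7c8∈{6}] nothing but 6 survives at r7c8, so r7c8=6.
Step 35. [r9c7∈{4}] r9c7 is down to just 4, so r9c7=4.
Step 36. [r7c4∈{8}] r7c4 is down to just 8. So r7c4=8.
Step 37. [r8c4∈{2}] r8c4 is down to just 2, so r8c4=2.
Step 38. [r6c3∈{5}] r6c3 is down to just 5 ⇒ r6c3=5.
Step 39. [r2c7∈{1}] r2c7 has the single candidate 1. So r2c7=1.

Answer: 3 9 1 5 7 6 2 4 8 / 5 6 2 4 9 8 1 7 3 / 8 7 4 3 1 2 9 5 6 / 6 2 8 7 4 5 3 9 1 / 9 3 7 6 8 1 5 2 4 / 4 1 5 9 2 3 6 8 7 / 1 4 3 8 5 9 7 6 2 / 7 5 6 2 3 4 8 1 9 / 2 8 9 1 6 7 4 3 5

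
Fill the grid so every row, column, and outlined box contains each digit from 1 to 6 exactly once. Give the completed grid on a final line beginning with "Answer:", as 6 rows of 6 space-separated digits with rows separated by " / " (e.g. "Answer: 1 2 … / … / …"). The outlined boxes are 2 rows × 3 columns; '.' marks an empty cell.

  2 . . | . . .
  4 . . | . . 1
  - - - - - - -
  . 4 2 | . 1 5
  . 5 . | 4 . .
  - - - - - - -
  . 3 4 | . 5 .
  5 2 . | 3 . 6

Step 1. [r2c2∈{6}] r2c2 has the single candidate 6. So r2c2=6.
Step 2. [r4c3∈{1,3,6}] 6 has one home in col 3: r4c3 ⇒ r4c3=6.
Step 3. [r1c5∈{3,4,6}] col 5 places 6 nowhere but r1c5 ⇒ r1c5=6.
Step 4. [r5c6∈{2}] r5c6 is down to just 2 ⇒ r5c6=2.
Step 5. [r4c6∈{3}] r4c6 is down to just 3. So r4c6=3.
Step 6. [r1c3∈{1,3,5}] 3 has one home in row 1: r1c3 ⇒ r1c3=3.
Step 7. [r2c4∈{2,5}] r2c4 is the only open cell in col 4 admitting 2. So r2c4=2.
Step 8. [r4c1∈{1}] r4c1 has the single candidate 1. So r4c1=1.
Step 9. [r2c5∈{3}] r2c5's peers cover all but 3, so r2c5=3.
Step 10. [r3c4∈{6}] r3c4's peers cover all but 6. So r3c4=6.
Step 11. [r6c5∈{4}] r6c5 has the single candidate 4 ⇒ r6c5=4.
Step 12. [r1c4∈{5}] r1c4's peers cover all but 5 ⇒ r1c4=5.
Step 13. [r6c3∈{1}] r6c3 is down to just 1. So r6c3=1.
Step 14. [r4c5∈{2}] r4c5 has the single candidate 2. So r4c5=2.
Step 15. [r1c6∈{4}] only 4 remains possible at r1c6 ⇒ r1c6=4.
Step 16. [r5c1∈{6}] r5c1 has the single candidate 6 ⇒ r5c1=6.
Step 17. [r5c4∈{1}] r5c4 is down to just 1. So r5c4=1.
Step 18. [r2c3∈{5}] r2c3's peers cover all but 5, so r2c3=5.
Step 19. [r1c2∈{1}] r1c2 has the single candidate 1 ⇒ r1c2=1.
Step 20. [r3c1∈{3}] r3c1 has the single candidate 3, so r3c1=3.

Answer: 2 1 3 5 6 4 / 4 6 5 2 3 1 / 3 4 2 6 1 5 / 1 5 6 4 2 3 / 6 3 4 1 5 2 / 5 2 1 3 4 6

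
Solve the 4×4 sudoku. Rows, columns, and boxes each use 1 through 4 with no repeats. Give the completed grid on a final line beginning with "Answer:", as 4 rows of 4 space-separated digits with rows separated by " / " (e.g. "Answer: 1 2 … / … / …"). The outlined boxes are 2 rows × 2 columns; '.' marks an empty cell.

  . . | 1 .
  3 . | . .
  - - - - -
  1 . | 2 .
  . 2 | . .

Step 1. [r1c4∈{2,3,4}] in row 1, 3 fits only at r1c4. So r1c4=3.
Step 2. [r3c4∈{4}] r3c4 is down to just 4, so r3c4=4.
Step 3. [r1c2∈{4}] nothing but 4 survives at r1c2 ⇒ r1c2=4.
Step 4. [r2c2∈{1}] r2c2 has the single candidate 1. So r2c2=1.
Step 5. [r2c4∈{2}] r2c4 has the single candidate 2. So r2c4=2.
Step 6. [r4c1∈{4}] nothing but 4 survives at r4c1 ⇒ r4c1=4.
Step 7. [r2c3∈{4}] r2c3's peers cover all but 4 ⇒ r2c3=4.
Step 8. [r1c1∈{2}] r1c1 has the single candidate 2 ⇒ r1c1=2.
Step 9. [r4c4∈{1}] r4c4 has the single candidate 1 ⇒ r4c4=1.
Step 10. [r3c2∈{3}] only 3 remains possible at r3c2 ⇒ r3c2=3.
Step 11. [r4c3∈{3}] nothing but 3 survives at r4c3. So r4c3=3.

Answer: 2 4 1 3 / 3 1 4 2 / 1 3 2 4 / 4 2 3 1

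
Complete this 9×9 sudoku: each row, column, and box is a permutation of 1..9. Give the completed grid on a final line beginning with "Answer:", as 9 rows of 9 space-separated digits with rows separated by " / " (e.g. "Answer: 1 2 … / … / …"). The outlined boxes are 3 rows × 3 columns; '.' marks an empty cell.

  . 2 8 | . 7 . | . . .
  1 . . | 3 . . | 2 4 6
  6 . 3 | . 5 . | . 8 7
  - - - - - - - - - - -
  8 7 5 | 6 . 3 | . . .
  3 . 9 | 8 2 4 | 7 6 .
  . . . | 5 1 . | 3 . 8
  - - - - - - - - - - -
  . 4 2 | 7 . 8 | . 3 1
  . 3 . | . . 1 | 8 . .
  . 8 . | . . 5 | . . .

Step 1. [r4c5∈{9}] r4c5 has the single candidate 9 ⇒ r4c5=9.
Step 2. [r3c4∈{1,2,4,9}] in row 3, 4 fits only at r3c4. So r3c4=4.
Step 3. [r3c2∈{9}] r3c2's peers cover all but 9, so r3c2=9.
Step 4. [r6c8∈{2,9}] row 6 places 9 nowhere but r6c8, so r6c8=9.
Step 5. [r1c4∈{1,9}] 1 has one home in col 4: r1c4 ⇒ r1c4=1.
Step 6. [r1c8∈{5}] nothing but 5 survives at r1c8, so r1c8=5.
Step 7. [r1c7∈{9}] only 9 remains possible at r1c7. So r1c7=9.
Step 8. [r7c1∈{5,9}] in row 7, 9 fits only at r7c1 ⇒ r7c1=9.
Step 9. [r9c1∈{7}] r9c1 has the single candidate 7, so r9c1=7.
Step 10. [r9c8∈{2}] only 2 remains possible at r9c8, so r9c8=2.
Step 11. [r7c5∈{6}] nothing but 6 survives at r7c5, so r7c5=6.
Step 12. [r6c3∈{4,6}] r6c3 is the only open cell in col 3 admitting 4. So r6c3=4.
Step 13. [r9c7∈{4,6}] in col 7, 6 fits only at r9c7. So r9c7=6.
Step 14. [r9c4∈{9}] r9c4's peers cover all but 9. So r9c4=9.
Step 15. [r9c9∈{4}] r9c9 has the single candidate 4, so r9c9=4.
Step 16. [r5c9∈{5}] r5c9 is down to just 5 ⇒ r5c9=5.
Step 17. [r3c7∈{1}] only 1 remains possible at r3c7. So r3c7=1.
Step 18. [r1c9∈{3}] r1c9 has the single candidate 3, so r1c9=3.
Step 19. [r8c9∈{9}] r8c9's peers cover all but 9, so r8c9=9.
Step 20. [r6c1∈{2}] only 2 remains possible at r6c1 ⇒ r6c1=2.
Step 21. [r8c4∈{2}] only 2 remains possible at r8c4. So r8c4=2.
Step 22. [r8c3∈{6}] r8c3 is down to just 6 ⇒ r8c3=6.
Step 23. [r9c3∈{1}] r9c3 is down to just 1. So r9c3=1.
Step 24. [r1c6∈{6}] only 6 remains possible at r1c6 ⇒ r1c6=6.
Step 25. [r8c1∈{5}] nothing but 5 survives at r8c1, so r8c1=5.
Step 26. [r4c8∈{1}] nothing but 1 survives at r4c8 ⇒ r4c8=1.
Step 27. [r4c7∈{4}] r4c7 has the single candidate 4. So r4c7=4.
Step 28. [r2c2∈{5}] r2c2's peers cover all but 5 ⇒ r2c2=5.
Step 29. [r2c3∈{7}] only 7 remains possible at r2c3. So r2c3=7.
Step 30. [r2c5∈{8}] nothing but 8 survives at r2c5, so r2c5=8.
Step 31. [r9c5∈{3}] r9c5 has the single candidate 3 ⇒ r9c5=3.
Step 32. [r6c2∈{6}] r6c2's peers cover all but 6. So r6c2=6.
Step 33. [r8c8∈{7}] r8c8's peers cover all but 7, so r8c8=7.
Step 34. [r6c6∈{7}] r6c6 is down to just 7, so r6c6=7.
Step 35. [r2c6∈{9}] r2c6 has the single candidate 9, so r2c6=9.
Step 36. [r5c2∈{1}] nothing but 1 survives at r5c2. So r5c2=1.
Step 37. [r3c6∈{2}] nothing but 2 survives at r3c6. So r3c6=2.
Step 38. [r4c9∈{2}] nothing but 2 survives at r4c9, so r4c9=2.
Step 39. [r1c1∈{4}] only 4 remains possible at r1c1, so r1c1=4.
Step 40. [r8c5∈{4}] only 4 remains possible at r8c5, so r8c5=4.
Step 41. [r7c7∈{5}] r7c7's peers cover all but 5. So r7c7=5.

Answer: 4 2 8 1 7 6 9 5 3 / 1 5 7 3 8 9 2 4 6 / 6 9 3 4 5 2 1 8 7 / 8 7 5 6 9 3 4 1 2 / 3 1 9 8 2 4 7 6 5 / 2 6 4 5 1 7 3 9 8 / 9 4 2 7 6 8 5 3 1 / 5 3 6 2 4 1 8 7 9 / 7 8 1 9 3 5 6 2 4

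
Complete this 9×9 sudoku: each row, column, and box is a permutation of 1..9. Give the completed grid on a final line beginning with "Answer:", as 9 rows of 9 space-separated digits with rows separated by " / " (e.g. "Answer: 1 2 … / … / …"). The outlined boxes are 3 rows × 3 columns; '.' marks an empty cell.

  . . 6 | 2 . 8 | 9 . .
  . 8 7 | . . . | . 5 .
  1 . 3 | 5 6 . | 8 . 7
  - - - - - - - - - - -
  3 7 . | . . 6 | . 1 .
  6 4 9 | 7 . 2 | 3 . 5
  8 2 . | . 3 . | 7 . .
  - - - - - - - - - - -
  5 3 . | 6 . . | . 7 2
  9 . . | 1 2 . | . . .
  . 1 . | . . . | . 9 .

Step 1. [r8c6∈{3,4,5,7}] r8c6 is the only open cell in row 8 admitting 7 ⇒ r8c6=7.
Step 2. [r1c1∈{4}] r1c1 is down to just 4 ⇒ r1c1=4.
Step 3. [r5c5∈{1,8}] in row 5, 1 fits only at r5c5, so r5c5=1.
Step 4. [r2c6∈{1,3,4,9}] in col 6, 1 fits only at r2c6 ⇒ r2c6=1.
Step 5. [r2c4∈{3,4,9}] in box 2, 3 fits only at r2c4 ⇒ r2c4=3.
Step 6. [r2c5∈{4,9}] r2c5 is the only open cell in row 2 admitting 9. So r2c5=9.
Step 7. [r3c6∈{4}] r3c6 has the single candidate 4. So r3c6=4.
Step 8. [r8c2∈{6}] r8c2 has the single candidate 6 ⇒ r8c2=6.
Step 9. [r9c3∈{2,4,8}] r9c3 is the only open cell in col 3 admitting 2. So r9c3=2.
Step 10. [r5c8∈{8}] r5c8 has the single candidate 8, so r5c8=8.
Step 11. [r4c7∈{2,4}] in row 4, 2 fits only at r4c7 ⇒ r4c7=2.
Step 12. [r6c8∈{4,6}] 6 has one home in col 8: r6c8. So r6c8=6.
Step 13. [r8c8∈{3,4}] 4 has one home in col 8: r8c8, so r8c8=4.
Step 14. [r8c9∈{3,8}] across row 8, 3 lands solely at r8c9. So r8c9=3.
Step 15. [r9c9∈{6,8}] in col 9, 8 fits only at r9c9, so r9c9=8.
Step 16. [r9c4∈{4}] only 4 remains possible at r9c4. So r9c4=4.
Step 17. [r6c4∈{9}] r6c4 is down to just 9. So r6c4=9.
Step 18. [r9c5∈{5}] nothing but 5 survives at r9c5, so r9c5=5.
Step 19. [r2c9∈{4,6}] col 9 places 6 nowhere but r2c9, so r2c9=6.
Step 20. [r4c5∈{4,8}] col 5 places 4 nowhere but r4c5. So r4c5=4.
Step 21. [r4c3∈{5}] r4c3 has the single candidate 5 ⇒ r4c3=5.
Step 22. [r7c5∈{8}] r7c5 is down to just 8 ⇒ r7c5=8.
Step 23. [r9c1∈{7}] nothing but 7 survives at r9c1, so r9c1=7.
Step 24. [r8c3∈{8}] nothing but 8 survives at r8c3, so r8c3=8.
Step 25. [r3c2∈{9}] r3c2's peers cover all but 9. So r3c2=9.
Step 26. [r6c9∈{4}] r6c9 has the single candidate 4. So r6c9=4.
Step 27. [r8c7∈{5}] nothing but 5 survives at r8c7 ⇒ r8c7=5.
Step 28. [r1c2∈{5}] r1c2's peers cover all but 5 ⇒ r1c2=5.
Step 29. [r1c9∈{1}] r1c9 has the single candidate 1. So r1c9=1.
Step 30. [r3c8∈{2}] nothing but 2 survives at r3c8. So r3c8=2.
Step 31. [r6c6∈{5}] r6c6 is down to just 5 ⇒ r6c6=5.
Step 32. [r7c7∈{1}] nothing but 1 survives at r7c7, so r7c7=1.
Step 33. [r6c3∈{1}] only 1 remains possible at r6c3. So r6c3=1.
Step 34. [r1c5∈{7}] r1c5's peers cover all but 7 ⇒ r1c5=7.
Step 35. [r4c9∈{9}] r4c9 is down to just 9, so r4c9=9.
Step 36. [r4c4∈{8}] r4c4's peers cover all but 8. So r4c4=8.
Step 37. [r7c3∈{4}] only 4 remains possible at r7c3, so r7c3=4.
Step 38. [r9c7∈{6}] r9c7's peers cover all but 6, so r9c7=6.
Step 39. [r7c6∈{9}] r7c6's peers cover all but 9, so r7c6=9.
Step 40. [r2c1∈{2}] nothing but 2 survives at r2c1. So r2c1=2.
Step 41. [r1c8∈{3}] only 3 remains possible at r1c8. So r1c8=3.
Step 42. [r9c6∈{3}] r9c6's peers cover all but 3, so r9c6=3.
Step 43. [r2c7∈{4}] r2c7 has the single candidate 4 ⇒ r2c7=4.

Answer: 4 5 6 2 7 8 9 3 1 / 2 8 7 3 9 1 4 5 6 / 1 9 3 5 6 4 8 2 7 / 3 7 5 8 4 6 2 1 9 / 6 4 9 7 1 2 3 8 5 / 8 2 1 9 3 5 7 6 4 / 5 3 4 6 8 9 1 7 2 / 9 6 8 1 2 7 5 4 3 / 7 1 2 4 5 3 6 9 8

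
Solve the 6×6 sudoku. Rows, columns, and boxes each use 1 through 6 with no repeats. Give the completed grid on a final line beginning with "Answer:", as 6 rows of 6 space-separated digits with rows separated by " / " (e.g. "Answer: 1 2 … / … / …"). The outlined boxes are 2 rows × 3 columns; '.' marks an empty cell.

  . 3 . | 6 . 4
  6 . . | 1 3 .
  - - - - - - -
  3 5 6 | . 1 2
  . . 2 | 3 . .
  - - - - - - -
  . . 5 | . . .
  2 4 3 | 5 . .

Step 1. [r6c5∈{6}] only 6 remains possible at r6c5 ⇒ r6c5=6.
Step 2. [r5c1∈{1}] r5c1 has the single candidate 1 ⇒ r5c1=1.
Step 3. [r1c5∈{2,5}] row 1 places 2 nowhere but r1c5 ⇒ r1c5=2.
Step 4. [r5c5∈{4}] r5c5's peers cover all but 4, so r5c5=4.
Step 5. [r4c5∈{5}] r4c5 has the single candidate 5, so r4c5=5.
Step 6. [r2c2∈{2}] only 2 remains possible at r2c2 ⇒ r2c2=2.
Step 7. [r2c3∈{4}] r2c3 has the single candidate 4 ⇒ r2c3=4.
Step 8. [r1c1∈{5}] nothing but 5 survives at r1c1 ⇒ r1c1=5.
Step 9. [r1c3∈{1}] r1c3 is down to just 1. So r1c3=1.
Step 10. [r5c4∈{2}] nothing but 2 survives at r5c4. So r5c4=2.
Step 11. [r4c1∈{4}] only 4 remains possible at r4c1. So r4c1=4.
Step 12. [r3c4∈{4}] r3c4 has the single candidate 4, so r3c4=4.
Step 13. [r4c2∈{1}] nothing but 1 survives at r4c2, so r4c2=1.
Step 14. [r4c6∈{6}] only 6 remains possible at r4c6. So r4c6=6.
Step 15. [r2c6∈{5}] r2c6 is down to just 5 ⇒ r2c6=5.
Step 16. [r5c6∈{3}] r5c6 has the single candidate 3. So r5c6=3.
Step 17. [r6c6∈{1}] only 1 remains possible at r6c6. So r6c6=1.
Step 18. [r5c2∈{6}] nothing but 6 survives at r5c2 ⇒ r5c2=6.

Answer: 5 3 1 6 2 4 / 6 2 4 1 3 5 / 3 5 6 4 1 2 / 4 1 2 3 5 6 / 1 6 5 2 4 3 / 2 4 3 5 6 1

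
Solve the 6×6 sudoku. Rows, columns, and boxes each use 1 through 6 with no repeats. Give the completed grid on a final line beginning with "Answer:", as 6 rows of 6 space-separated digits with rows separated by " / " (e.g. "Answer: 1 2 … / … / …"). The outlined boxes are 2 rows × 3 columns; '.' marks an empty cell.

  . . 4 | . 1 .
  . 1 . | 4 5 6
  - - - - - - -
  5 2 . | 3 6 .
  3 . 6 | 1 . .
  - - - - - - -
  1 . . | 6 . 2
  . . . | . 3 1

Step 1. [r4c2∈{4}] nothing but 4 survives at r4c2. So r4c2=4.
Step 2. [r1c2∈{3,5,6}] row 1 places 5 nowhere but r1c2, so r1c2=5.
Step 3. [r2c1∈{2}] nothing but 2 survives at r2c1. So r2c1=2.
Step 4. [r5c3∈{3,5}] row 5 places 5 nowhere but r5c3, so r5c3=5.
Step 5. [r6c2∈{6}] nothing but 6 survives at r6c2. So r6c2=6.
Step 6. [r6c3∈{2}] r6c3's peers cover all but 2, so r6c3=2.
Step 7. [r1c1∈{6}] r1c1 has the single candidate 6. So r1c1=6.
Step 8. [r1c6∈{3}] only 3 remains possible at r1c6 ⇒ r1c6=3.
Step 9. [r4c6∈{5}] nothing but 5 survives at r4c6, so r4c6=5.
Step 10. [r1c4∈{2}] nothing but 2 survives at r1c4, so r1c4=2.
Step 11. [r3c6∈{4}] r3c6's peers cover all but 4. So r3c6=4.
Step 12. [r2c3∈{3}] r2c3 has the single candidate 3 ⇒ r2c3=3.
Step 13. [r6c1∈{4}] r6c1 has the single candidate 4, so r6c1=4.
Step 14. [r4c5∈{2}] r4c5's peers cover all but 2 ⇒ r4c5=2.
Step 15. [r5c5∈{4}] r5c5 has the single candidate 4. So r5c5=4.
Step 16. [r5c2∈{3}] nothing but 3 survives at r5c2, so r5c2=3.
Step 17. [r3c3∈{1}] r3c3's peers cover all but 1. So r3c3=1.
Step 18. [r6c4∈{5}] r6c4 is down to just 5. So r6c4=5.

Answer: 6 5 4 2 1 3 / 2 1 3 4 5 6 / 5 2 1 3 6 4 / 3 4 6 1 2 5 / 1 3 5 6 4 2 / 4 6 2 5 3 1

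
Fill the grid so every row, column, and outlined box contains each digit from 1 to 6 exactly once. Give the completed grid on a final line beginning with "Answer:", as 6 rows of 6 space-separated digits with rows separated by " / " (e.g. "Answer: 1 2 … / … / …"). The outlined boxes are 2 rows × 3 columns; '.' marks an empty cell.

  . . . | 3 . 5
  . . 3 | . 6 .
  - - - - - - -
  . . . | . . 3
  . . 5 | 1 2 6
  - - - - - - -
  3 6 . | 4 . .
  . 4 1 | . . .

Step 1. [r2c4∈{2}] r2c4 is down to just 2 ⇒ r2c4=2.
Step 2. [r5c5∈{1,5}] row 5 places 5 nowhere but r5c5, so r5c5=5.
Step 3. [r4c1∈{4}] r4c1's peers cover all but 4, so r4c1=4.
Step 4. [r1c5∈{1,4}] 1 has one home in col 5: r1c5, so r1c5=1.
Step 5. [r5c3∈{2}] r5c3 is down to just 2, so r5c3=2.
Step 6. [r1c2∈{2}] nothing but 2 survives at r1c2, so r1c2=2.
Step 7. [r3c1∈{1,2,6}] across row 3, 2 lands solely at r3c1. So r3c1=2.
Step 8. [r2c1∈{1,5}] across col 1, 1 lands solely at r2c1 ⇒ r2c1=1.
Step 9. [r3c3∈{6}] only 6 remains possible at r3c3, so r3c3=6.
Step 10. [r6c4∈{6}] r6c4 has the single candidate 6. So r6c4=6.
Step 11. [r6c1∈{5}] nothing but 5 survives at r6c1. So r6c1=5.
Step 12. [r4c2∈{3}] r4c2 is down to just 3, so r4c2=3.
Step 13. [r1c1∈{6}] only 6 remains possible at r1c1, so r1c1=6.
Step 14. [r3c2∈{1}] nothing but 1 survives at r3c2, so r3c2=1.
Step 15. [r3c4∈{5}] r3c4 has the single candidate 5 ⇒ r3c4=5.
Step 16. [r1c3∈{4}] nothing but 4 survives at r1c3, so r1c3=4.
Step 17. [r3c5∈{4}] only 4 remains possible at r3c5. So r3c5=4.
Step 18. [r6c6∈{2}] r6c6 is down to just 2, so r6c6=2.
Step 19. [r5c6∈{1}] r5c6 is down to just 1 ⇒ r5c6=1.
Step 20. [r6c5∈{3}] r6c5's peers cover all but 3, so r6c5=3.
Step 21. [r2c2∈{5}] r2c2's peers cover all but 5, so r2c2=5.
Step 22. [r2c6∈{4}] r2c6's peers cover all but 4 ⇒ r2c6=4.

Answer: 6 2 4 3 1 5 / 1 5 3 2 6 4 / 2 1 6 5 4 3 / 4 3 5 1 2 6 / 3 6 2 4 5 1 / 5 4 1 6 3 2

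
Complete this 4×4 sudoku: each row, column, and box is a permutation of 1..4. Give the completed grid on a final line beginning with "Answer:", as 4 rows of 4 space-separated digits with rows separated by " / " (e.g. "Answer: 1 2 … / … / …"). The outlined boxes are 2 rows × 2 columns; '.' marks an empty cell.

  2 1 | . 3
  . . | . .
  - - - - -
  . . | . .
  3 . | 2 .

Step 1. [r4c2∈{4}] r4c2 is down to just 4, so r4c2=4.
Step 2. [r4c4∈{1}] only 1 remains possible at r4c4. So r4c4=1.
Step 3. [r1c3∈{4}] nothing but 4 survives at r1c3. So r1c3=4.
Step 4. [r2c3∈{1}] only 1 remains possible at r2c3, so r2c3=1.
Step 5. [r3c1∈{1}] only 1 remains possible at r3c1 ⇒ r3c1=1.
Step 6. [r2c2∈{3}] only 3 remains possible at r2c2 ⇒ r2c2=3.
Step 7. [r3c2∈{2}] r3c2's peers cover all but 2 ⇒ r3c2=2.
Step 8. [r2c1∈{4}] r2c1 has the single candidate 4. So r2c1=4.
Step 9. [r3c4∈{4}] only 4 remains possible at r3c4, so r3c4=4.
Step 10. [r3c3∈{3}] nothing but 3 survives at r3c3 ⇒ r3c3=3.
Step 11. [r2c4∈{2}] r2c4 is down to just 2 ⇒ r2c4=2.

Answer: 2 1 4 3 / 4 3 1 2 / 1 2 3 4 / 3 4 2 1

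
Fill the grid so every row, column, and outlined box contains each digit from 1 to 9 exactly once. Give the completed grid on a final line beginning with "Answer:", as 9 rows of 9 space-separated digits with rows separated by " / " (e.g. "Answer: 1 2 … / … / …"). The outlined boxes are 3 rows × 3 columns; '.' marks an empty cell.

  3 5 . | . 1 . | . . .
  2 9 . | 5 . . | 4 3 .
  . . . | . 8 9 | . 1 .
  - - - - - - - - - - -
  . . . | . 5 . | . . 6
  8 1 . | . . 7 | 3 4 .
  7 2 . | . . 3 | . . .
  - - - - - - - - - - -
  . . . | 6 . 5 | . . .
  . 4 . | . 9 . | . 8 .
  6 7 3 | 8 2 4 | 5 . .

Step 1. [r1c8∈{2,6,7,9}] r1c8 is the only open cell in col 8 admitting 6, so r1c8=6.
Step 2. [r9c8∈{9}] r9c8's peers cover all but 9 ⇒ r9c8=9.
Step 3. [r8c6∈{1}] nothing but 1 survives at r8c6. So r8c6=1.
Step 4. [r1c6∈{2}] r1c6 is down to just 2 ⇒ r1c6=2.
Step 5. [r7c1∈{1,9}] across col 1, 1 lands solely at r7c1. So r7c1=1.
Step 6. [r4c1∈{4,9}] across col 1, 9 lands solely at r4c1. So r4c1=9.
Step 7. [r3c9∈{2,5,7}] row 3 places 5 nowhere but r3c9, so r3c9=5.
Step 8. [r3c7∈{2,7}] row 3 places 2 nowhere but r3c7 ⇒ r3c7=2.
Step 9. [r7c7∈{7}] r7c7 has the single candidate 7 ⇒ r7c7=7.
Step 10. [r2c5∈{6,7}] r2c5 is the only open cell in col 5 admitting 7, so r2c5=7.
Step 11. [r1c4∈{4}] r1c4 is down to just 4 ⇒ r1c4=4.
Step 12. [r7c8∈{2}] r7c8 has the single candidate 2. So r7c8=2.
Step 13. [r2c9∈{8}] only 8 remains possible at r2c9, so r2c9=8.
Step 14. [r3c3∈{4,6,7}] in row 3, 7 fits only at r3c3, so r3c3=7.
Step 15. [r6c7∈{1,8,9}] in row 6, 8 fits only at r6c7. So r6c7=8.
Step 16. [r5c3∈{5,6}] row 5 places 5 nowhere but r5c3 ⇒ r5c3=5.
Step 17. [r6c3∈{4,6}] across box 4, 6 lands solely at r6c3 ⇒ r6c3=6.
Step 18. [r4c7∈{1}] r4c7's peers cover all but 1. So r4c7=1.
Step 19. [r6c9∈{9}] nothing but 9 survives at r6c9 ⇒ r6c9=9.
Step 20. [r7c5∈{3}] r7c5's peers cover all but 3. So r7c5=3.
Step 21. [r5c9∈{2}] r5c9 is down to just 2 ⇒ r5c9=2.
Step 22. [r7c3∈{8,9}] across row 7, 9 lands solely at r7c3. So r7c3=9.
Step 23. [r6c5∈{4}] r6c5 has the single candidate 4. So r6c5=4.
Step 24. [r5c5∈{6}] r5c5 is down to just 6. So r5c5=6.
Step 25. [r2c6∈{6}] r2c6 has the single candidate 6, so r2c6=6.
Step 26. [r5c4∈{9}] r5c4's peers cover all but 9 ⇒ r5c4=9.
Step 27. [r3c4∈{3}] nothing but 3 survives at r3c4. So r3c4=3.
Step 28. [r9c9∈{1}] r9c9 is down to just 1, so r9c9=1.
Step 29. [r1c7∈{9}] r1c7 has the single candidate 9 ⇒ r1c7=9.
Step 30. [r6c8∈{5}] r6c8's peers cover all but 5. So r6c8=5.
Step 31. [r8c7∈{6}] r8c7's peers cover all but 6. So r8c7=6.
Step 32. [r4c2∈{3}] r4c2 has the single candidate 3 ⇒ r4c2=3.
Step 33. [r4c4∈{2}] nothing but 2 survives at r4c4, so r4c4=2.
Step 34. [r4c3∈{4}] nothing but 4 survives at r4c3. So r4c3=4.
Step 35. [r1c3∈{8}] r1c3's peers cover all but 8 ⇒ r1c3=8.
Step 36. [r6c4∈{1}] r6c4's peers cover all but 1, so r6c4=1.
Step 37. [r2c3∈{1}] r2c3's peers cover all but 1. So r2c3=1.
Step 38. [r8c9∈{3}] r8c9 is down to just 3, so r8c9=3.
Step 39. [r1c9∈{7}] nothing but 7 survives at r1c9, so r1c9=7.
Step 40. [r8c4∈{7}] r8c4 has the single candidate 7. So r8c4=7.
Step 41. [r4c8∈{7}] r4c8 has the single candidate 7 ⇒ r4c8=7.
Step 42. [r8c3∈{2}] r8c3 has the single candidate 2, so r8c3=2.
Step 43. [r3c1∈{4}] r3c1 has the single candidate 4. So r3c1=4.
Step 44. [r7c9∈{4}] r7c9 has the single candidate 4 ⇒ r7c9=4.
Step 45. [r3c2∈{6}] r3c2 is down to just 6 ⇒ r3c2=6.
Step 46. [r7c2∈{8}] r7c2 is down to just 8, so r7c2=8.
Step 47. [r8c1∈{5}] r8c1's peers cover all but 5, so r8c1=5.
Step 48. [r4c6∈{8}] r4c6 has the single candidate 8. So r4c6=8.

Answer: 3 5 8 4 1 2 9 6 7 / 2 9 1 5 7 6 4 3 8 / 4 6 7 3 8 9 2 1 5 / 9 3 4 2 5 8 1 7 6 / 8 1 5 9 6 7 3 4 2 / 7 2 6 1 4 3 8 5 9 / 1 8 9 6 3 5 7 2 4 / 5 4 2 7 9 1 6 8 3 / 6 7 3 8 2 4 5 9 1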